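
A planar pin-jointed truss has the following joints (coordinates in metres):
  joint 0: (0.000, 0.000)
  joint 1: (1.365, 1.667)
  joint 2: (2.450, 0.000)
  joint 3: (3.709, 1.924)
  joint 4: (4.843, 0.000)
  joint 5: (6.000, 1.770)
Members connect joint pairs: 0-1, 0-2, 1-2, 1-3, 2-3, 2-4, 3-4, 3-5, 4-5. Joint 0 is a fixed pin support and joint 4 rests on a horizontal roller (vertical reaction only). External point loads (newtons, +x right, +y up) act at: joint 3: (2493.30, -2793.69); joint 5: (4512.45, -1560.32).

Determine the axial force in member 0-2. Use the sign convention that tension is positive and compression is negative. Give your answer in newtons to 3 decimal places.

N=6 nodes, M=9 members, R=3 reactions → 2N=12, M+R=12
member 0 (0-1): L=2.1546, (cx,cy)=(0.6335,0.7737)
member 1 (0-2): L=2.4500, (cx,cy)=(1.0000,0.0000)
member 2 (1-2): L=1.9890, (cx,cy)=(0.5455,-0.8381)
member 3 (1-3): L=2.3580, (cx,cy)=(0.9940,0.1090)
member 4 (2-3): L=2.2993, (cx,cy)=(0.5476,0.8368)
member 5 (2-4): L=2.3930, (cx,cy)=(1.0000,0.0000)
member 6 (3-4): L=2.2333, (cx,cy)=(0.5078,-0.8615)
member 7 (3-5): L=2.2962, (cx,cy)=(0.9977,-0.0671)
member 8 (4-5): L=2.1146, (cx,cy)=(0.5471,0.8370)
solve A·x = −loads:
  F[0-1] = +3048.0834 N (tension)
  F[0-2] = +5074.6641 N (tension)
  F[1-2] = -2390.6390 N (compression)
  F[1-3] = +3254.5687 N (tension)
  F[2-3] = +2394.4673 N (tension)
  F[2-4] = +2459.4686 N (tension)
  F[3-4] = -6393.8181 N (compression)
  F[3-5] = +5311.4884 N (tension)
  F[4-5] = -1438.5136 N (compression)
  Rx@0 = -7005.7500 N
  Ry@0 = -2358.3299 N
  Ry@4 = +6712.3399 N

5074.664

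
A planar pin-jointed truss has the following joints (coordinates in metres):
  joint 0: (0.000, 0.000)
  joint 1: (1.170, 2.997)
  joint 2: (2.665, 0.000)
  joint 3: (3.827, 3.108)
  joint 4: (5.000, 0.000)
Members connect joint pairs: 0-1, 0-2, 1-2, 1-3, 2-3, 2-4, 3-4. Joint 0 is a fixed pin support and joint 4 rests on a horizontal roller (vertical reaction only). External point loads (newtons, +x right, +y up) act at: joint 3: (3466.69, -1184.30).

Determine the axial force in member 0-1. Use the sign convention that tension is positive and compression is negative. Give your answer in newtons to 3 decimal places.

N=5 nodes, M=7 members, R=3 reactions → 2N=10, M+R=10
member 0 (0-1): L=3.2173, (cx,cy)=(0.3637,0.9315)
member 1 (0-2): L=2.6650, (cx,cy)=(1.0000,0.0000)
member 2 (1-2): L=3.3492, (cx,cy)=(0.4464,-0.8948)
member 3 (1-3): L=2.6593, (cx,cy)=(0.9991,0.0417)
member 4 (2-3): L=3.3181, (cx,cy)=(0.3502,0.9367)
member 5 (2-4): L=2.3350, (cx,cy)=(1.0000,0.0000)
member 6 (3-4): L=3.3220, (cx,cy)=(0.3531,-0.9356)
solve A·x = −loads:
  F[0-1] = +2015.0236 N (tension)
  F[0-2] = +2733.9047 N (tension)
  F[1-2] = -2021.3016 N (compression)
  F[1-3] = +1636.4748 N (tension)
  F[2-3] = +1931.0329 N (tension)
  F[2-4] = +1155.3966 N (tension)
  F[3-4] = -3272.1327 N (compression)
  Rx@0 = -3466.6900 N
  Ry@0 = -1877.0577 N
  Ry@4 = +3061.3577 N

2015.024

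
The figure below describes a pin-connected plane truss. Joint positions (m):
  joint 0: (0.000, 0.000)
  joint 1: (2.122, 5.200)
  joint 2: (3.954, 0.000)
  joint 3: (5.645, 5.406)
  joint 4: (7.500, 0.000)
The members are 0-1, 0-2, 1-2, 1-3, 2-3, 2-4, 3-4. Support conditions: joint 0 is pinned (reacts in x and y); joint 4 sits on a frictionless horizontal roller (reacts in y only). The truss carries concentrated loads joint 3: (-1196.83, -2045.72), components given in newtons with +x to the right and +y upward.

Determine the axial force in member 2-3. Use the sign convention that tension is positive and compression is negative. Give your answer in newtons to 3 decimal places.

N=5 nodes, M=7 members, R=3 reactions → 2N=10, M+R=10
member 0 (0-1): L=5.6163, (cx,cy)=(0.3778,0.9259)
member 1 (0-2): L=3.9540, (cx,cy)=(1.0000,0.0000)
member 2 (1-2): L=5.5133, (cx,cy)=(0.3323,-0.9432)
member 3 (1-3): L=3.5290, (cx,cy)=(0.9983,0.0584)
member 4 (2-3): L=5.6643, (cx,cy)=(0.2985,0.9544)
member 5 (2-4): L=3.5460, (cx,cy)=(1.0000,0.0000)
member 6 (3-4): L=5.7154, (cx,cy)=(0.3246,-0.9459)
solve A·x = −loads:
  F[0-1] = -1478.2221 N (compression)
  F[0-2] = -638.3156 N (compression)
  F[1-2] = +1387.8884 N (tension)
  F[1-3] = -1021.4358 N (compression)
  F[2-3] = -1371.5714 N (compression)
  F[2-4] = +232.3280 N (tension)
  F[3-4] = -715.8214 N (compression)
  Rx@0 = +1196.8300 N
  Ry@0 = +1368.6498 N
  Ry@4 = +677.0702 N

-1371.571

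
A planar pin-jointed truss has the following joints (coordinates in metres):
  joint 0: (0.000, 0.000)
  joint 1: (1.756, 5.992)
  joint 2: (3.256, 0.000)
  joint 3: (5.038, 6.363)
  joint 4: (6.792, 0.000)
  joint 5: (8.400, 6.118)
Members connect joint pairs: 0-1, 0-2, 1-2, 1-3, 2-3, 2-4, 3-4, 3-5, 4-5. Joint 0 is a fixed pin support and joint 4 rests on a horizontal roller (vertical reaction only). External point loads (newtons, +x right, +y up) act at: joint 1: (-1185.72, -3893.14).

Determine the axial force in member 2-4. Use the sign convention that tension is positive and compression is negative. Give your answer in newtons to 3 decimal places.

-10.896

N=6 nodes, M=9 members, R=3 reactions → 2N=12, M+R=12
member 0 (0-1): L=6.2440, (cx,cy)=(0.2812,0.9596)
member 1 (0-2): L=3.2560, (cx,cy)=(1.0000,0.0000)
member 2 (1-2): L=6.1769, (cx,cy)=(0.2428,-0.9701)
member 3 (1-3): L=3.3029, (cx,cy)=(0.9937,0.1123)
member 4 (2-3): L=6.6078, (cx,cy)=(0.2697,0.9629)
member 5 (2-4): L=3.5360, (cx,cy)=(1.0000,0.0000)
member 6 (3-4): L=6.6003, (cx,cy)=(0.2657,-0.9640)
member 7 (3-5): L=3.3709, (cx,cy)=(0.9974,-0.0727)
member 8 (4-5): L=6.3258, (cx,cy)=(0.2542,0.9672)
solve A·x = −loads:
  F[0-1] = -4098.0649 N (compression)
  F[0-2] = -33.2222 N (compression)
  F[1-2] = +43.3921 N (tension)
  F[1-3] = +22.8294 N (tension)
  F[2-3] = -43.7128 N (compression)
  F[2-4] = -10.8964 N (compression)
  F[3-4] = +41.0032 N (tension)
  F[3-5] = -0.0000 N (compression)
  F[4-5] = +0.0000 N (tension)
  Rx@0 = +1185.7200 N
  Ry@0 = +3932.6689 N
  Ry@4 = -39.5289 N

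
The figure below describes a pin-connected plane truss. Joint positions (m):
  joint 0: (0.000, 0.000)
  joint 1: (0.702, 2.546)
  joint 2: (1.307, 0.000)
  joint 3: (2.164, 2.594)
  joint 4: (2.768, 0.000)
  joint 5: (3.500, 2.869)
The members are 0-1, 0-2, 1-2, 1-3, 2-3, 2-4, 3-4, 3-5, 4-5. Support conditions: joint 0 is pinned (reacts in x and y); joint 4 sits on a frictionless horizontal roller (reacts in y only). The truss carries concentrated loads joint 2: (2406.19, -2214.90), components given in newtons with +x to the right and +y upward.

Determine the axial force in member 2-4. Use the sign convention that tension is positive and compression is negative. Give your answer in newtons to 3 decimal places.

243.518

N=6 nodes, M=9 members, R=3 reactions → 2N=12, M+R=12
member 0 (0-1): L=2.6410, (cx,cy)=(0.2658,0.9640)
member 1 (0-2): L=1.3070, (cx,cy)=(1.0000,0.0000)
member 2 (1-2): L=2.6169, (cx,cy)=(0.2312,-0.9729)
member 3 (1-3): L=1.4628, (cx,cy)=(0.9995,0.0328)
member 4 (2-3): L=2.7319, (cx,cy)=(0.3137,0.9495)
member 5 (2-4): L=1.4610, (cx,cy)=(1.0000,0.0000)
member 6 (3-4): L=2.6634, (cx,cy)=(0.2268,-0.9739)
member 7 (3-5): L=1.3640, (cx,cy)=(0.9795,0.2016)
member 8 (4-5): L=2.9609, (cx,cy)=(0.2472,0.9690)
solve A·x = −loads:
  F[0-1] = -1212.6891 N (compression)
  F[0-2] = +2728.5321 N (tension)
  F[1-2] = +1181.5217 N (tension)
  F[1-3] = -595.8189 N (compression)
  F[2-3] = +1122.0251 N (tension)
  F[2-4] = +243.5177 N (tension)
  F[3-4] = -1073.8128 N (compression)
  F[3-5] = -0.0000 N (compression)
  F[4-5] = +0.0000 N (tension)
  Rx@0 = -2406.1900 N
  Ry@0 = +1169.0639 N
  Ry@4 = +1045.8361 N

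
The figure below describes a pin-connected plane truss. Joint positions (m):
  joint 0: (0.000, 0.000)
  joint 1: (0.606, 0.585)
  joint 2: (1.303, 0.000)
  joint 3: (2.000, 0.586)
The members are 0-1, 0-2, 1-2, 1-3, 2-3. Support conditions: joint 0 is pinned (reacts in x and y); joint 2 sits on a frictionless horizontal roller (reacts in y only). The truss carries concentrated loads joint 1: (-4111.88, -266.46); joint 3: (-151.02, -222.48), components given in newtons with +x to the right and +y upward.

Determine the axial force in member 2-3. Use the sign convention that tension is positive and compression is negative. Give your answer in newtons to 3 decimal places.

N=4 nodes, M=5 members, R=3 reactions → 2N=8, M+R=8
member 0 (0-1): L=0.8423, (cx,cy)=(0.7195,0.6945)
member 1 (0-2): L=1.3030, (cx,cy)=(1.0000,0.0000)
member 2 (1-2): L=0.9100, (cx,cy)=(0.7660,-0.6429)
member 3 (1-3): L=1.3940, (cx,cy)=(1.0000,0.0007)
member 4 (2-3): L=0.9106, (cx,cy)=(0.7654,0.6435)
solve A·x = −loads:
  F[0-1] = -2789.6957 N (compression)
  F[0-2] = -2255.8176 N (compression)
  F[1-2] = +2599.4655 N (tension)
  F[1-3] = +113.6992 N (tension)
  F[2-3] = -345.8466 N (compression)
  Rx@0 = +4262.9000 N
  Ry@0 = +1937.5300 N
  Ry@2 = -1448.5900 N

-345.847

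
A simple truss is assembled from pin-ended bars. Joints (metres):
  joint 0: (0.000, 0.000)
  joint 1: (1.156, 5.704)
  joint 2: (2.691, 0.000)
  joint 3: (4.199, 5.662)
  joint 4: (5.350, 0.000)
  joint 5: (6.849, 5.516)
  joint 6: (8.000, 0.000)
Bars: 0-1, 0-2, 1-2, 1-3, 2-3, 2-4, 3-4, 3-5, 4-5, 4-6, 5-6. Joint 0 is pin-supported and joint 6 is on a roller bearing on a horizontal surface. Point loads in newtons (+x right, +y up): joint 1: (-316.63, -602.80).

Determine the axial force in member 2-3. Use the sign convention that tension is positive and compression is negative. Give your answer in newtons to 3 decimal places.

N=7 nodes, M=11 members, R=3 reactions → 2N=14, M+R=14
member 0 (0-1): L=5.8200, (cx,cy)=(0.1986,0.9801)
member 1 (0-2): L=2.6910, (cx,cy)=(1.0000,0.0000)
member 2 (1-2): L=5.9069, (cx,cy)=(0.2599,-0.9656)
member 3 (1-3): L=3.0433, (cx,cy)=(0.9999,-0.0138)
member 4 (2-3): L=5.8594, (cx,cy)=(0.2574,0.9663)
member 5 (2-4): L=2.6590, (cx,cy)=(1.0000,0.0000)
member 6 (3-4): L=5.7778, (cx,cy)=(0.1992,-0.9800)
member 7 (3-5): L=2.6540, (cx,cy)=(0.9985,-0.0550)
member 8 (4-5): L=5.7161, (cx,cy)=(0.2622,0.9650)
member 9 (4-6): L=2.6500, (cx,cy)=(1.0000,0.0000)
member 10 (5-6): L=5.6348, (cx,cy)=(0.2043,-0.9789)
solve A·x = −loads:
  F[0-1] = -756.5262 N (compression)
  F[0-2] = -166.3637 N (compression)
  F[1-2] = +141.7340 N (tension)
  F[1-3] = +129.5444 N (tension)
  F[2-3] = -141.6359 N (compression)
  F[2-4] = -93.0799 N (compression)
  F[3-4] = +137.7987 N (tension)
  F[3-5] = +65.7285 N (tension)
  F[4-5] = -139.9343 N (compression)
  F[4-6] = -28.9320 N (compression)
  F[5-6] = +141.6390 N (tension)
  Rx@0 = +316.6300 N
  Ry@0 = +741.4526 N
  Ry@6 = -138.6526 N

-141.636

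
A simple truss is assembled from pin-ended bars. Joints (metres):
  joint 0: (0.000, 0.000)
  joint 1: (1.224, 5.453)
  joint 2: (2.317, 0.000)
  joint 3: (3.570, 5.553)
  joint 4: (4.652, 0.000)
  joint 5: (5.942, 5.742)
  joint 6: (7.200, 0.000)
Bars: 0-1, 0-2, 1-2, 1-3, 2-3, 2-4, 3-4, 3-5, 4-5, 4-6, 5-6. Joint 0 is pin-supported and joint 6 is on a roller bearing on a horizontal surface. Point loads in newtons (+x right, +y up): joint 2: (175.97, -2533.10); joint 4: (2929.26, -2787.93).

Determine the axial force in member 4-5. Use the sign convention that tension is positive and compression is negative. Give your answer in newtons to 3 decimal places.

N=7 nodes, M=11 members, R=3 reactions → 2N=14, M+R=14
member 0 (0-1): L=5.5887, (cx,cy)=(0.2190,0.9757)
member 1 (0-2): L=2.3170, (cx,cy)=(1.0000,0.0000)
member 2 (1-2): L=5.5615, (cx,cy)=(0.1965,-0.9805)
member 3 (1-3): L=2.3481, (cx,cy)=(0.9991,0.0426)
member 4 (2-3): L=5.6926, (cx,cy)=(0.2201,0.9755)
member 5 (2-4): L=2.3350, (cx,cy)=(1.0000,0.0000)
member 6 (3-4): L=5.6574, (cx,cy)=(0.1913,-0.9815)
member 7 (3-5): L=2.3795, (cx,cy)=(0.9968,0.0794)
member 8 (4-5): L=5.8851, (cx,cy)=(0.2192,0.9757)
member 9 (4-6): L=2.5480, (cx,cy)=(1.0000,0.0000)
member 10 (5-6): L=5.8782, (cx,cy)=(0.2140,-0.9768)
solve A·x = −loads:
  F[0-1] = -2771.8475 N (compression)
  F[0-2] = +3712.3034 N (tension)
  F[1-2] = +2708.8107 N (tension)
  F[1-3] = -1140.4735 N (compression)
  F[2-3] = -125.9718 N (compression)
  F[2-4] = +4096.4265 N (tension)
  F[3-4] = +78.7059 N (tension)
  F[3-5] = -1185.9662 N (compression)
  F[4-5] = +2778.2419 N (tension)
  F[4-6] = +573.2375 N (tension)
  F[5-6] = -2678.5368 N (compression)
  Rx@0 = -3105.2300 N
  Ry@0 = +2704.5518 N
  Ry@6 = +2616.4782 N

2778.242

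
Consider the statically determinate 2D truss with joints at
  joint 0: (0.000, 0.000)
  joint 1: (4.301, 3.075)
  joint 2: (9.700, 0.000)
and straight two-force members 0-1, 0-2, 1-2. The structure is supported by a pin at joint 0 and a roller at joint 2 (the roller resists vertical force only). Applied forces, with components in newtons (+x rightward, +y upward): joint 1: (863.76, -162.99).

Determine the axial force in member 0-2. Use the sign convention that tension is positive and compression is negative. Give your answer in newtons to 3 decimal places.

N=3 nodes, M=3 members, R=3 reactions → 2N=6, M+R=6
member 0 (0-1): L=5.2872, (cx,cy)=(0.8135,0.5816)
member 1 (0-2): L=9.7000, (cx,cy)=(1.0000,0.0000)
member 2 (1-2): L=6.2133, (cx,cy)=(0.8689,-0.4949)
solve A·x = −loads:
  F[0-1] = +314.8250 N (tension)
  F[0-2] = +607.6569 N (tension)
  F[1-2] = -699.3038 N (compression)
  Rx@0 = -863.7600 N
  Ry@0 = -183.1009 N
  Ry@2 = +346.0909 N

607.657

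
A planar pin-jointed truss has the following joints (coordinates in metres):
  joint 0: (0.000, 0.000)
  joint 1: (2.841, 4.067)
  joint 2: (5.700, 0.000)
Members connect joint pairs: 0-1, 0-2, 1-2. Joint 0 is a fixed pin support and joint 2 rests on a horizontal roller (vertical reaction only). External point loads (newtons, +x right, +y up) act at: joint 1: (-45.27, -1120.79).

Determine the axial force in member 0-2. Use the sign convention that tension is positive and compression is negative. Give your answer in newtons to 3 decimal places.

369.993

N=3 nodes, M=3 members, R=3 reactions → 2N=6, M+R=6
member 0 (0-1): L=4.9610, (cx,cy)=(0.5727,0.8198)
member 1 (0-2): L=5.7000, (cx,cy)=(1.0000,0.0000)
member 2 (1-2): L=4.9714, (cx,cy)=(0.5751,-0.8181)
solve A·x = −loads:
  F[0-1] = -725.1431 N (compression)
  F[0-2] = +369.9933 N (tension)
  F[1-2] = -643.3605 N (compression)
  Rx@0 = +45.2700 N
  Ry@0 = +594.4652 N
  Ry@2 = +526.3248 N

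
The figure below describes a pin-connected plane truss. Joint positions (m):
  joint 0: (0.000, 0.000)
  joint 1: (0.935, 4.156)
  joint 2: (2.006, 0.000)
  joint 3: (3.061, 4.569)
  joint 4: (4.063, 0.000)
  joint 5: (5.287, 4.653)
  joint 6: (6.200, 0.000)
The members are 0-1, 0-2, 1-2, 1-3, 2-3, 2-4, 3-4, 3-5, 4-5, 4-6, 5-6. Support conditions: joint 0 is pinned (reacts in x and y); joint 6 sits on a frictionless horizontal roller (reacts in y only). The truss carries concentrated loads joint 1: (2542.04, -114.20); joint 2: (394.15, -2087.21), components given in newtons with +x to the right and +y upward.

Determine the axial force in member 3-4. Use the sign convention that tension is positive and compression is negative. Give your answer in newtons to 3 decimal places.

N=7 nodes, M=11 members, R=3 reactions → 2N=14, M+R=14
member 0 (0-1): L=4.2599, (cx,cy)=(0.2195,0.9756)
member 1 (0-2): L=2.0060, (cx,cy)=(1.0000,0.0000)
member 2 (1-2): L=4.2918, (cx,cy)=(0.2495,-0.9684)
member 3 (1-3): L=2.1657, (cx,cy)=(0.9816,0.1907)
member 4 (2-3): L=4.6892, (cx,cy)=(0.2250,0.9744)
member 5 (2-4): L=2.0570, (cx,cy)=(1.0000,0.0000)
member 6 (3-4): L=4.6776, (cx,cy)=(0.2142,-0.9768)
member 7 (3-5): L=2.2276, (cx,cy)=(0.9993,0.0377)
member 8 (4-5): L=4.8113, (cx,cy)=(0.2544,0.9671)
member 9 (4-6): L=2.1370, (cx,cy)=(1.0000,0.0000)
member 10 (5-6): L=4.7417, (cx,cy)=(0.1925,-0.9813)
solve A·x = −loads:
  F[0-1] = +199.9891 N (tension)
  F[0-2] = +2892.2944 N (tension)
  F[1-2] = -781.4461 N (compression)
  F[1-3] = -2346.1920 N (compression)
  F[2-3] = +2918.7632 N (tension)
  F[2-4] = +1646.4617 N (tension)
  F[3-4] = -2496.4228 N (compression)
  F[3-5] = -1112.4861 N (compression)
  F[4-5] = +2521.4313 N (tension)
  F[4-6] = +470.2396 N (tension)
  F[5-6] = -2442.2212 N (compression)
  Rx@0 = -2936.1900 N
  Ry@0 = -195.1123 N
  Ry@6 = +2396.5223 N

-2496.423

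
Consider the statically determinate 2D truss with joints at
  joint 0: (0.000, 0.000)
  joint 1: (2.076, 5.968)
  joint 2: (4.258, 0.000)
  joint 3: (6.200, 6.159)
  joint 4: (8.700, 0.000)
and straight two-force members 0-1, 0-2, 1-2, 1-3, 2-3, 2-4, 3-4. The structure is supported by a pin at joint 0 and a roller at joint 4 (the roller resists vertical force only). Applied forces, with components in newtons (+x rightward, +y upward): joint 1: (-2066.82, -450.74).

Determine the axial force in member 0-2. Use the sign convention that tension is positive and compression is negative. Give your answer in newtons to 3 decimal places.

N=5 nodes, M=7 members, R=3 reactions → 2N=10, M+R=10
member 0 (0-1): L=6.3188, (cx,cy)=(0.3285,0.9445)
member 1 (0-2): L=4.2580, (cx,cy)=(1.0000,0.0000)
member 2 (1-2): L=6.3544, (cx,cy)=(0.3434,-0.9392)
member 3 (1-3): L=4.1284, (cx,cy)=(0.9989,0.0463)
member 4 (2-3): L=6.4579, (cx,cy)=(0.3007,0.9537)
member 5 (2-4): L=4.4420, (cx,cy)=(1.0000,0.0000)
member 6 (3-4): L=6.6471, (cx,cy)=(0.3761,-0.9266)
solve A·x = −loads:
  F[0-1] = -1864.4754 N (compression)
  F[0-2] = -1454.2556 N (compression)
  F[1-2] = +1442.3519 N (tension)
  F[1-3] = +960.0013 N (tension)
  F[2-3] = -1420.3941 N (compression)
  F[2-4] = -531.8376 N (compression)
  F[3-4] = +1414.0606 N (tension)
  Rx@0 = +2066.8200 N
  Ry@0 = +1760.9751 N
  Ry@4 = -1310.2351 N

-1454.256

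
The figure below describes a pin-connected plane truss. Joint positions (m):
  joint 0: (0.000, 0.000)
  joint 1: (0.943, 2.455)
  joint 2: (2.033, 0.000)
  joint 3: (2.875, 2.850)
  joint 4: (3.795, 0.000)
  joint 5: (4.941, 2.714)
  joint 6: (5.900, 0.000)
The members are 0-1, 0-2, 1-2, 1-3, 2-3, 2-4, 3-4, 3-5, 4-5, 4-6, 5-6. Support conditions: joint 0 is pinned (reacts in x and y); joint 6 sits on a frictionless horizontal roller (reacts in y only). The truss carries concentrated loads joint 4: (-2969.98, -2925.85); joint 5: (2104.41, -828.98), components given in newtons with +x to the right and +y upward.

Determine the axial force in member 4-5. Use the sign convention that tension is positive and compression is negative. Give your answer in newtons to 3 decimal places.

N=7 nodes, M=11 members, R=3 reactions → 2N=14, M+R=14
member 0 (0-1): L=2.6299, (cx,cy)=(0.3586,0.9335)
member 1 (0-2): L=2.0330, (cx,cy)=(1.0000,0.0000)
member 2 (1-2): L=2.6861, (cx,cy)=(0.4058,-0.9140)
member 3 (1-3): L=1.9720, (cx,cy)=(0.9797,0.2003)
member 4 (2-3): L=2.9718, (cx,cy)=(0.2833,0.9590)
member 5 (2-4): L=1.7620, (cx,cy)=(1.0000,0.0000)
member 6 (3-4): L=2.9948, (cx,cy)=(0.3072,-0.9516)
member 7 (3-5): L=2.0705, (cx,cy)=(0.9978,-0.0657)
member 8 (4-5): L=2.9460, (cx,cy)=(0.3890,0.9212)
member 9 (4-6): L=2.1050, (cx,cy)=(1.0000,0.0000)
member 10 (5-6): L=2.8785, (cx,cy)=(0.3332,-0.9429)
solve A·x = −loads:
  F[0-1] = -225.6015 N (compression)
  F[0-2] = -784.6758 N (compression)
  F[1-2] = +194.6582 N (tension)
  F[1-3] = -163.1926 N (compression)
  F[2-3] = -185.5128 N (compression)
  F[2-4] = -653.1231 N (compression)
  F[3-4] = +241.1196 N (tension)
  F[3-5] = -287.1384 N (compression)
  F[4-5] = +2926.9173 N (tension)
  F[4-6] = +1252.3644 N (tension)
  F[5-6] = -3758.9874 N (compression)
  Rx@0 = +865.5700 N
  Ry@0 = +210.5995 N
  Ry@6 = +3544.2305 N

2926.917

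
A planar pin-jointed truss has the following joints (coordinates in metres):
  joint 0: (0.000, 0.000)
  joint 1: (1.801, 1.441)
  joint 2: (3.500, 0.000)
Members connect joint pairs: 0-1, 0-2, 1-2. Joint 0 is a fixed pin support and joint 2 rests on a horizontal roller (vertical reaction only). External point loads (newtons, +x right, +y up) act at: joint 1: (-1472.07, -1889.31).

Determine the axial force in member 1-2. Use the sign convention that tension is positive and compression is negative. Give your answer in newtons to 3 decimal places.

N=3 nodes, M=3 members, R=3 reactions → 2N=6, M+R=6
member 0 (0-1): L=2.3065, (cx,cy)=(0.7808,0.6247)
member 1 (0-2): L=3.5000, (cx,cy)=(1.0000,0.0000)
member 2 (1-2): L=2.2278, (cx,cy)=(0.7626,-0.6468)
solve A·x = −loads:
  F[0-1] = -2438.0990 N (compression)
  F[0-2] = +431.6624 N (tension)
  F[1-2] = -566.0132 N (compression)
  Rx@0 = +1472.0700 N
  Ry@0 = +1523.1973 N
  Ry@2 = +366.1127 N

-566.013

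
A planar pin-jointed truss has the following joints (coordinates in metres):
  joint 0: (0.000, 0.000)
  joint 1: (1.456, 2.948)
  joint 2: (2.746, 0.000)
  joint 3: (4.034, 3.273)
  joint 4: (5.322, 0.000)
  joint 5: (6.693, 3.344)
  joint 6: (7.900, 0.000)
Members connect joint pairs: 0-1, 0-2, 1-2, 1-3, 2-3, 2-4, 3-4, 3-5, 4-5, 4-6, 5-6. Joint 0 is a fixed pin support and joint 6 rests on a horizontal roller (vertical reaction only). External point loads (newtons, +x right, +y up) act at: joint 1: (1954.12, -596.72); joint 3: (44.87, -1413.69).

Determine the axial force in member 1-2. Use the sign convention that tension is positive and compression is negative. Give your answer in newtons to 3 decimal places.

N=7 nodes, M=11 members, R=3 reactions → 2N=14, M+R=14
member 0 (0-1): L=3.2880, (cx,cy)=(0.4428,0.8966)
member 1 (0-2): L=2.7460, (cx,cy)=(1.0000,0.0000)
member 2 (1-2): L=3.2179, (cx,cy)=(0.4009,-0.9161)
member 3 (1-3): L=2.5984, (cx,cy)=(0.9921,0.1251)
member 4 (2-3): L=3.5173, (cx,cy)=(0.3662,0.9305)
member 5 (2-4): L=2.5760, (cx,cy)=(1.0000,0.0000)
member 6 (3-4): L=3.5173, (cx,cy)=(0.3662,-0.9305)
member 7 (3-5): L=2.6599, (cx,cy)=(0.9996,0.0267)
member 8 (4-5): L=3.6141, (cx,cy)=(0.3793,0.9253)
member 9 (4-6): L=2.5780, (cx,cy)=(1.0000,0.0000)
member 10 (5-6): L=3.5552, (cx,cy)=(0.3395,-0.9406)
solve A·x = −loads:
  F[0-1] = -480.4310 N (compression)
  F[0-2] = +2211.7386 N (tension)
  F[1-2] = -454.2749 N (compression)
  F[1-3] = -2000.4665 N (compression)
  F[2-3] = +447.2393 N (tension)
  F[2-4] = +1865.8530 N (tension)
  F[3-4] = -1732.8961 N (compression)
  F[3-5] = -1231.7245 N (compression)
  F[4-5] = +1742.7938 N (tension)
  F[4-6] = +570.1676 N (tension)
  F[5-6] = -1679.4027 N (compression)
  Rx@0 = -1998.9900 N
  Ry@0 = +430.7575 N
  Ry@6 = +1579.6525 N

-454.275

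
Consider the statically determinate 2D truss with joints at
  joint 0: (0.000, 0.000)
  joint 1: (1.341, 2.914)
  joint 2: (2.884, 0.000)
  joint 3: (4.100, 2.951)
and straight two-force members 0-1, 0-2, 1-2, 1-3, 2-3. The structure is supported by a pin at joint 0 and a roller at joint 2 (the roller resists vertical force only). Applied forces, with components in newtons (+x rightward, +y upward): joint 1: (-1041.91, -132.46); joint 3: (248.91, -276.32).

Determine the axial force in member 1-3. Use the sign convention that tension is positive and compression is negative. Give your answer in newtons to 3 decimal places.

N=4 nodes, M=5 members, R=3 reactions → 2N=8, M+R=8
member 0 (0-1): L=3.2078, (cx,cy)=(0.4180,0.9084)
member 1 (0-2): L=2.8840, (cx,cy)=(1.0000,0.0000)
member 2 (1-2): L=3.2973, (cx,cy)=(0.4680,-0.8838)
member 3 (1-3): L=2.7592, (cx,cy)=(0.9999,0.0134)
member 4 (2-3): L=3.1917, (cx,cy)=(0.3810,0.9246)
solve A·x = −loads:
  F[0-1] = -828.2671 N (compression)
  F[0-2] = -446.7432 N (compression)
  F[1-2] = +707.0429 N (tension)
  F[1-3] = +364.8201 N (tension)
  F[2-3] = -304.1509 N (compression)
  Rx@0 = +793.0000 N
  Ry@0 = +752.4178 N
  Ry@2 = -343.6378 N

364.820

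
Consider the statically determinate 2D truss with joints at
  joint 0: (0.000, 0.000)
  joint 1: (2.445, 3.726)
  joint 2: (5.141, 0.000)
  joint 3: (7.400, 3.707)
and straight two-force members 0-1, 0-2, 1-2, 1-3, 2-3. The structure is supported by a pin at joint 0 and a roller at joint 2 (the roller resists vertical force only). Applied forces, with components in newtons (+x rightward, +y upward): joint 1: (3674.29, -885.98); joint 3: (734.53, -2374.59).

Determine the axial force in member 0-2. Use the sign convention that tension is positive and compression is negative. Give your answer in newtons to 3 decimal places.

1934.011

N=4 nodes, M=5 members, R=3 reactions → 2N=8, M+R=8
member 0 (0-1): L=4.4566, (cx,cy)=(0.5486,0.8361)
member 1 (0-2): L=5.1410, (cx,cy)=(1.0000,0.0000)
member 2 (1-2): L=4.5991, (cx,cy)=(0.5862,-0.8102)
member 3 (1-3): L=4.9550, (cx,cy)=(1.0000,-0.0038)
member 4 (2-3): L=4.3411, (cx,cy)=(0.5204,0.8539)
solve A·x = −loads:
  F[0-1] = +4510.9131 N (tension)
  F[0-2] = +1934.0111 N (tension)
  F[1-2] = -5759.0299 N (compression)
  F[1-3] = +2176.5060 N (tension)
  F[2-3] = -2770.9855 N (compression)
  Rx@0 = -4408.8200 N
  Ry@0 = -3771.4266 N
  Ry@2 = +7031.9966 N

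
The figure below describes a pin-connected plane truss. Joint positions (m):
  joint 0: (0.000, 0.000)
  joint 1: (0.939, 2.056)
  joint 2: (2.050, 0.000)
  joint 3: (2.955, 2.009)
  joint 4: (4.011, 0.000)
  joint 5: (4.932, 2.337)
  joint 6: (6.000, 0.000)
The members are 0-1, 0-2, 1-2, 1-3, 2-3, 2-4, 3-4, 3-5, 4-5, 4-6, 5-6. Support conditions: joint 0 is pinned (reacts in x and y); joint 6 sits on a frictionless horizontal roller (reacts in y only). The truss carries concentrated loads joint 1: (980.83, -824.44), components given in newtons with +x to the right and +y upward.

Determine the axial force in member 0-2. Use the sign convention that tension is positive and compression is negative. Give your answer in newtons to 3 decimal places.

N=7 nodes, M=11 members, R=3 reactions → 2N=14, M+R=14
member 0 (0-1): L=2.2603, (cx,cy)=(0.4154,0.9096)
member 1 (0-2): L=2.0500, (cx,cy)=(1.0000,0.0000)
member 2 (1-2): L=2.3370, (cx,cy)=(0.4754,-0.8798)
member 3 (1-3): L=2.0165, (cx,cy)=(0.9997,-0.0233)
member 4 (2-3): L=2.2034, (cx,cy)=(0.4107,0.9118)
member 5 (2-4): L=1.9610, (cx,cy)=(1.0000,0.0000)
member 6 (3-4): L=2.2696, (cx,cy)=(0.4653,-0.8852)
member 7 (3-5): L=2.0040, (cx,cy)=(0.9865,0.1637)
member 8 (4-5): L=2.5119, (cx,cy)=(0.3666,0.9304)
member 9 (4-6): L=1.9890, (cx,cy)=(1.0000,0.0000)
member 10 (5-6): L=2.5695, (cx,cy)=(0.4156,-0.9095)
solve A·x = −loads:
  F[0-1] = -395.0181 N (compression)
  F[0-2] = +1144.9346 N (tension)
  F[1-2] = -504.7049 N (compression)
  F[1-3] = -905.2434 N (compression)
  F[2-3] = +486.9965 N (tension)
  F[2-4] = +704.9768 N (tension)
  F[3-4] = -604.8509 N (compression)
  F[3-5] = -429.3450 N (compression)
  F[4-5] = +575.4701 N (tension)
  F[4-6] = +212.5592 N (tension)
  F[5-6] = -511.3907 N (compression)
  Rx@0 = -980.8300 N
  Ry@0 = +359.3174 N
  Ry@6 = +465.1226 N

1144.935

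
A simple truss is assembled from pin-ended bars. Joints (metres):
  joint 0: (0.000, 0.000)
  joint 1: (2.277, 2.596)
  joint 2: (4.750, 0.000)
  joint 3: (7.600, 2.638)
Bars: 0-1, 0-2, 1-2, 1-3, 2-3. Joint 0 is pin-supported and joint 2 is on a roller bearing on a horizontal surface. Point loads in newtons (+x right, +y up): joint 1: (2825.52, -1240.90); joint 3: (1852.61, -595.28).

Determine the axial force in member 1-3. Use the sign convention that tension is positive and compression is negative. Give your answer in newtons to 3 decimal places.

2517.265

N=4 nodes, M=5 members, R=3 reactions → 2N=8, M+R=8
member 0 (0-1): L=3.4531, (cx,cy)=(0.6594,0.7518)
member 1 (0-2): L=4.7500, (cx,cy)=(1.0000,0.0000)
member 2 (1-2): L=3.5854, (cx,cy)=(0.6897,-0.7241)
member 3 (1-3): L=5.3232, (cx,cy)=(1.0000,0.0079)
member 4 (2-3): L=3.8835, (cx,cy)=(0.7339,0.6793)
solve A·x = −loads:
  F[0-1] = +3038.3858 N (tension)
  F[0-2] = +2674.5995 N (tension)
  F[1-2] = -4841.1696 N (compression)
  F[1-3] = +2517.2648 N (tension)
  F[2-3] = -905.5721 N (compression)
  Rx@0 = -4678.1300 N
  Ry@0 = -2284.2184 N
  Ry@2 = +4120.3984 N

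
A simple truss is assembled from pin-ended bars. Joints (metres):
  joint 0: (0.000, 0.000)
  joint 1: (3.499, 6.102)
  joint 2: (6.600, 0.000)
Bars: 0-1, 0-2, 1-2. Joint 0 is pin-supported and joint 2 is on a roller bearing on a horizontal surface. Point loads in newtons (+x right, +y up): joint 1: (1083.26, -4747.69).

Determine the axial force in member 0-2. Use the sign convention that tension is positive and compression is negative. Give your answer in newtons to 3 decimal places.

1788.090

N=3 nodes, M=3 members, R=3 reactions → 2N=6, M+R=6
member 0 (0-1): L=7.0340, (cx,cy)=(0.4974,0.8675)
member 1 (0-2): L=6.6000, (cx,cy)=(1.0000,0.0000)
member 2 (1-2): L=6.8448, (cx,cy)=(0.4530,-0.8915)
solve A·x = −loads:
  F[0-1] = -1416.9152 N (compression)
  F[0-2] = +1788.0899 N (tension)
  F[1-2] = -3946.8007 N (compression)
  Rx@0 = -1083.2600 N
  Ry@0 = +1229.1718 N
  Ry@2 = +3518.5182 N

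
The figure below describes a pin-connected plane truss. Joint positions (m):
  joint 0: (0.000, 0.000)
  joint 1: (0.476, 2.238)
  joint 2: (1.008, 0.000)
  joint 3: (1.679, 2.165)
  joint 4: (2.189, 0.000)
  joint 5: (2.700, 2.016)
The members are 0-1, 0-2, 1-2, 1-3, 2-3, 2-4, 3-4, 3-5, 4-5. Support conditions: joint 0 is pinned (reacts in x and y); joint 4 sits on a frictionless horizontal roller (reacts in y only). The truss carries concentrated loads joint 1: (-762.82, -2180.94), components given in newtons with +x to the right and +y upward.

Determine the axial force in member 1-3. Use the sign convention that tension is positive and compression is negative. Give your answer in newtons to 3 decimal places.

163.953

N=6 nodes, M=9 members, R=3 reactions → 2N=12, M+R=12
member 0 (0-1): L=2.2881, (cx,cy)=(0.2080,0.9781)
member 1 (0-2): L=1.0080, (cx,cy)=(1.0000,0.0000)
member 2 (1-2): L=2.3004, (cx,cy)=(0.2313,-0.9729)
member 3 (1-3): L=1.2052, (cx,cy)=(0.9982,-0.0606)
member 4 (2-3): L=2.2666, (cx,cy)=(0.2960,0.9552)
member 5 (2-4): L=1.1810, (cx,cy)=(1.0000,0.0000)
member 6 (3-4): L=2.2243, (cx,cy)=(0.2293,-0.9734)
member 7 (3-5): L=1.0318, (cx,cy)=(0.9895,-0.1444)
member 8 (4-5): L=2.0798, (cx,cy)=(0.2457,0.9693)
solve A·x = −loads:
  F[0-1] = -2542.2089 N (compression)
  F[0-2] = -233.9478 N (compression)
  F[1-2] = +303.9577 N (tension)
  F[1-3] = +163.9532 N (tension)
  F[2-3] = -309.5947 N (compression)
  F[2-4] = -72.0002 N (compression)
  F[3-4] = +314.0140 N (tension)
  F[3-5] = -0.0000 N (compression)
  F[4-5] = +0.0000 N (tension)
  Rx@0 = +762.8200 N
  Ry@0 = +2486.5881 N
  Ry@4 = -305.6481 N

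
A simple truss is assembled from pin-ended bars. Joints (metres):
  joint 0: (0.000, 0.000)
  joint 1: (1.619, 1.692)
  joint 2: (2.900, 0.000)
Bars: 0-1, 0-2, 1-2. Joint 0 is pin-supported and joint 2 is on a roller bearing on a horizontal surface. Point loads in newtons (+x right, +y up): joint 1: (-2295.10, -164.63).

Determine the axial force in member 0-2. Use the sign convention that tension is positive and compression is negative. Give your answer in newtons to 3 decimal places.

N=3 nodes, M=3 members, R=3 reactions → 2N=6, M+R=6
member 0 (0-1): L=2.3418, (cx,cy)=(0.6913,0.7225)
member 1 (0-2): L=2.9000, (cx,cy)=(1.0000,0.0000)
member 2 (1-2): L=2.1222, (cx,cy)=(0.6036,-0.7973)
solve A·x = −loads:
  F[0-1] = -1953.9814 N (compression)
  F[0-2] = -944.2175 N (compression)
  F[1-2] = +1564.2771 N (tension)
  Rx@0 = +2295.1000 N
  Ry@0 = +1411.7932 N
  Ry@2 = -1247.1632 N

-944.218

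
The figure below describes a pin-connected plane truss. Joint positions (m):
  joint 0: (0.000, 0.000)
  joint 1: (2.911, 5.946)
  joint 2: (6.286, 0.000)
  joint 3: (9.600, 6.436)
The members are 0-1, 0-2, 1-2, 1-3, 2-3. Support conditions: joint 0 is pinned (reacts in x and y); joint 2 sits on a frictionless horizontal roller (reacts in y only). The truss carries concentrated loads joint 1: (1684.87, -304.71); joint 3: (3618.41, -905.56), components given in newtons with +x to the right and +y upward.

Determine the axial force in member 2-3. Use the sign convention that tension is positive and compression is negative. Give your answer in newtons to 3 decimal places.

N=4 nodes, M=5 members, R=3 reactions → 2N=8, M+R=8
member 0 (0-1): L=6.6203, (cx,cy)=(0.4397,0.8981)
member 1 (0-2): L=6.2860, (cx,cy)=(1.0000,0.0000)
member 2 (1-2): L=6.8371, (cx,cy)=(0.4936,-0.8697)
member 3 (1-3): L=6.7069, (cx,cy)=(0.9973,0.0731)
member 4 (2-3): L=7.2391, (cx,cy)=(0.4578,0.8891)
solve A·x = −loads:
  F[0-1] = +6248.7965 N (tension)
  F[0-2] = +2555.6477 N (tension)
  F[1-2] = -6446.1917 N (compression)
  F[1-3] = +4256.1857 N (tension)
  F[2-3] = -1368.3129 N (compression)
  Rx@0 = -5303.2800 N
  Ry@0 = -5612.3057 N
  Ry@2 = +6822.5757 N

-1368.313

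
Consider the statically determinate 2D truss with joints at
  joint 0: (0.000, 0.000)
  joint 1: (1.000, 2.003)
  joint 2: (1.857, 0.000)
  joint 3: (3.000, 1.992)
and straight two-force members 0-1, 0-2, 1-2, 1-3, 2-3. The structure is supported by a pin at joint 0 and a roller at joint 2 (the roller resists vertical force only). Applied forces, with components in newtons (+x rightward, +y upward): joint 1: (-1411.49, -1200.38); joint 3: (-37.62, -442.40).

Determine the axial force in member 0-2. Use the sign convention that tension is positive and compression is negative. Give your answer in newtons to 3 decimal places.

-528.247

N=4 nodes, M=5 members, R=3 reactions → 2N=8, M+R=8
member 0 (0-1): L=2.2388, (cx,cy)=(0.4467,0.8947)
member 1 (0-2): L=1.8570, (cx,cy)=(1.0000,0.0000)
member 2 (1-2): L=2.1786, (cx,cy)=(0.3934,-0.9194)
member 3 (1-3): L=2.0000, (cx,cy)=(1.0000,-0.0055)
member 4 (2-3): L=2.2966, (cx,cy)=(0.4977,0.8674)
solve A·x = −loads:
  F[0-1] = -2061.5840 N (compression)
  F[0-2] = -528.2468 N (compression)
  F[1-2] = +699.2994 N (tension)
  F[1-3] = +215.5500 N (tension)
  F[2-3] = -508.6881 N (compression)
  Rx@0 = +1449.1100 N
  Ry@0 = +1844.4889 N
  Ry@2 = -201.7089 N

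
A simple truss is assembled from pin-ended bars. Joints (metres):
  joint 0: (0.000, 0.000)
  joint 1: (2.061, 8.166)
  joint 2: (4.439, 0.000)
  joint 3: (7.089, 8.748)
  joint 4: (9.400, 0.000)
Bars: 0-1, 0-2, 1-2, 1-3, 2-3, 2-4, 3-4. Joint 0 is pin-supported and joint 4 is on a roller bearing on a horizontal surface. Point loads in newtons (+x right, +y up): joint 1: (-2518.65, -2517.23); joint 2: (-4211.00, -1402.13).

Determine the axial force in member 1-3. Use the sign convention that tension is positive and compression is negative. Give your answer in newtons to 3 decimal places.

N=5 nodes, M=7 members, R=3 reactions → 2N=10, M+R=10
member 0 (0-1): L=8.4221, (cx,cy)=(0.2447,0.9696)
member 1 (0-2): L=4.4390, (cx,cy)=(1.0000,0.0000)
member 2 (1-2): L=8.5052, (cx,cy)=(0.2796,-0.9601)
member 3 (1-3): L=5.0616, (cx,cy)=(0.9934,0.1150)
member 4 (2-3): L=9.1406, (cx,cy)=(0.2899,0.9571)
member 5 (2-4): L=4.9610, (cx,cy)=(1.0000,0.0000)
member 6 (3-4): L=9.0481, (cx,cy)=(0.2554,-0.9668)
solve A·x = −loads:
  F[0-1] = -5046.7662 N (compression)
  F[0-2] = -5494.6348 N (compression)
  F[1-2] = +2543.7982 N (tension)
  F[1-3] = +576.2270 N (tension)
  F[2-3] = -1086.8976 N (compression)
  F[2-4] = -257.2957 N (compression)
  F[3-4] = +1007.3730 N (tension)
  Rx@0 = +6729.6500 N
  Ry@0 = +4893.3206 N
  Ry@4 = -973.9606 N

576.227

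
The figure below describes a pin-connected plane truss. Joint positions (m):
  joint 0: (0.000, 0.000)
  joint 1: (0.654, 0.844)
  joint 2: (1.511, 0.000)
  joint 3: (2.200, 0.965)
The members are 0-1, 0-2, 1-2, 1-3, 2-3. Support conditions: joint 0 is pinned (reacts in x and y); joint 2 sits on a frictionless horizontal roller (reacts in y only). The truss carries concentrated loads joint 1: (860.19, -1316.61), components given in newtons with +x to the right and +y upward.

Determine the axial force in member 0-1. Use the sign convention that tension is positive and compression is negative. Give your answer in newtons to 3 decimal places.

-336.855

N=4 nodes, M=5 members, R=3 reactions → 2N=8, M+R=8
member 0 (0-1): L=1.0677, (cx,cy)=(0.6125,0.7905)
member 1 (0-2): L=1.5110, (cx,cy)=(1.0000,0.0000)
member 2 (1-2): L=1.2028, (cx,cy)=(0.7125,-0.7017)
member 3 (1-3): L=1.5507, (cx,cy)=(0.9970,0.0780)
member 4 (2-3): L=1.1857, (cx,cy)=(0.5811,0.8138)
solve A·x = −loads:
  F[0-1] = -336.8547 N (compression)
  F[0-2] = +1066.5179 N (tension)
  F[1-2] = -1496.8881 N (compression)
  F[1-3] = +0.0000 N (tension)
  F[2-3] = -0.0000 N (compression)
  Rx@0 = -860.1900 N
  Ry@0 = +266.2703 N
  Ry@2 = +1050.3397 N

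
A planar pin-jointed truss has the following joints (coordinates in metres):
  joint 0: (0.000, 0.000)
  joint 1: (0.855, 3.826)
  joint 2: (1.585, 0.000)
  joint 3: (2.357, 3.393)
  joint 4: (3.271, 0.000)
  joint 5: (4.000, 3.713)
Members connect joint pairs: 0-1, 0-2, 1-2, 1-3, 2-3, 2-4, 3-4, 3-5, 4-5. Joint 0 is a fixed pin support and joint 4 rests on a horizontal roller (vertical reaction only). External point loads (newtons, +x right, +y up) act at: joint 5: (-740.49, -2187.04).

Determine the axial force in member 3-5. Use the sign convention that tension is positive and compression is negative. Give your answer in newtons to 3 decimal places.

N=6 nodes, M=9 members, R=3 reactions → 2N=12, M+R=12
member 0 (0-1): L=3.9204, (cx,cy)=(0.2181,0.9759)
member 1 (0-2): L=1.5850, (cx,cy)=(1.0000,0.0000)
member 2 (1-2): L=3.8950, (cx,cy)=(0.1874,-0.9823)
member 3 (1-3): L=1.5632, (cx,cy)=(0.9609,-0.2770)
member 4 (2-3): L=3.4797, (cx,cy)=(0.2219,0.9751)
member 5 (2-4): L=1.6860, (cx,cy)=(1.0000,0.0000)
member 6 (3-4): L=3.5140, (cx,cy)=(0.2601,-0.9656)
member 7 (3-5): L=1.6739, (cx,cy)=(0.9816,0.1912)
member 8 (4-5): L=3.7839, (cx,cy)=(0.1927,0.9813)
solve A·x = −loads:
  F[0-1] = -361.8398 N (compression)
  F[0-2] = -661.5758 N (compression)
  F[1-2] = +404.9330 N (tension)
  F[1-3] = -161.1107 N (compression)
  F[2-3] = -407.9234 N (compression)
  F[2-4] = -495.1830 N (compression)
  F[3-4] = +300.4727 N (tension)
  F[3-5] = -329.5397 N (compression)
  F[4-5] = -2164.5927 N (compression)
  Rx@0 = +740.4900 N
  Ry@0 = +353.1297 N
  Ry@4 = +1833.9103 N

-329.540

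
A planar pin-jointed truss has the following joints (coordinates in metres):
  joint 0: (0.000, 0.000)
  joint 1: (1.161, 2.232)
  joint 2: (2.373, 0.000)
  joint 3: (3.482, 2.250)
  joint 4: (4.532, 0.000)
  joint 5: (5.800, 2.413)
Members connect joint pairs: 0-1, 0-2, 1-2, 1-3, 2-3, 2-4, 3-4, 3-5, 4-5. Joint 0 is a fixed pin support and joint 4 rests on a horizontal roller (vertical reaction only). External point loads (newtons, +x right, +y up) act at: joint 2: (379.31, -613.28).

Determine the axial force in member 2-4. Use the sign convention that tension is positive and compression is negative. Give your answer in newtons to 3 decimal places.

N=6 nodes, M=9 members, R=3 reactions → 2N=12, M+R=12
member 0 (0-1): L=2.5159, (cx,cy)=(0.4615,0.8872)
member 1 (0-2): L=2.3730, (cx,cy)=(1.0000,0.0000)
member 2 (1-2): L=2.5398, (cx,cy)=(0.4772,-0.8788)
member 3 (1-3): L=2.3211, (cx,cy)=(1.0000,0.0078)
member 4 (2-3): L=2.5085, (cx,cy)=(0.4421,0.8970)
member 5 (2-4): L=2.1590, (cx,cy)=(1.0000,0.0000)
member 6 (3-4): L=2.4829, (cx,cy)=(0.4229,-0.9062)
member 7 (3-5): L=2.3237, (cx,cy)=(0.9975,0.0701)
member 8 (4-5): L=2.7259, (cx,cy)=(0.4652,0.8852)
solve A·x = −loads:
  F[0-1] = -329.3218 N (compression)
  F[0-2] = +531.2806 N (tension)
  F[1-2] = +329.7255 N (tension)
  F[1-3] = -309.3236 N (compression)
  F[2-3] = +360.6815 N (tension)
  F[2-4] = +149.8558 N (tension)
  F[3-4] = -354.3649 N (compression)
  F[3-5] = -0.0000 N (compression)
  F[4-5] = -0.0000 N (compression)
  Rx@0 = -379.3100 N
  Ry@0 = +292.1605 N
  Ry@4 = +321.1195 N

149.856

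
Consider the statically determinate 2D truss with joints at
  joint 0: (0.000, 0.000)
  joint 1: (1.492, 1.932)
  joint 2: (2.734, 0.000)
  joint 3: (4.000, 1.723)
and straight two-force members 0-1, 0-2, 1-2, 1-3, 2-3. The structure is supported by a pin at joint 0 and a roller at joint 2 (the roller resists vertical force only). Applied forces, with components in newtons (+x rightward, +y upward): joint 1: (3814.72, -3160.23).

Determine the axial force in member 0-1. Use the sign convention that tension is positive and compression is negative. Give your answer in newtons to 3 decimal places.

N=4 nodes, M=5 members, R=3 reactions → 2N=8, M+R=8
member 0 (0-1): L=2.4410, (cx,cy)=(0.6112,0.7915)
member 1 (0-2): L=2.7340, (cx,cy)=(1.0000,0.0000)
member 2 (1-2): L=2.2968, (cx,cy)=(0.5408,-0.8412)
member 3 (1-3): L=2.5167, (cx,cy)=(0.9965,-0.0830)
member 4 (2-3): L=2.1381, (cx,cy)=(0.5921,0.8059)
solve A·x = −loads:
  F[0-1] = +1592.0735 N (tension)
  F[0-2] = +2841.6219 N (tension)
  F[1-2] = -5254.8904 N (compression)
  F[1-3] = -0.0000 N (compression)
  F[2-3] = +0.0000 N (tension)
  Rx@0 = -3814.7200 N
  Ry@0 = -1260.0707 N
  Ry@2 = +4420.3007 N

1592.074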